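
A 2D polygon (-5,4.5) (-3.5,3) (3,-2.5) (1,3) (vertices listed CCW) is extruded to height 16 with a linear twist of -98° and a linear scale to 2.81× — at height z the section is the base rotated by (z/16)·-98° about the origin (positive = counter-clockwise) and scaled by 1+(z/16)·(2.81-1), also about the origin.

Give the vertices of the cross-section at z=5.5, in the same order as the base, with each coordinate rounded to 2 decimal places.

Cross-section at z=5.5: (-2.70,10.57) (-2.02,7.20) (1.80,-6.07) (4.05,3.15)

t = z/height = 5.5/16 = 0.34375
s = 1 + (scale-1)·z/height = 1 + (2.81-1)·5.5/16 = 1.622188
θ = twist·z/height = -98°·5.5/16 = -33.6875° = -0.587958 rad
cos θ = 0.832075, sin θ = -0.554663 (intermediates below are computed at full precision and shown rounded to 5 d.p.)
v1: (-5,4.5) → rotate → (-1.66439,6.51765) → ×s → (-2.69996,10.57285) → (-2.70,10.57)
v2: (-3.5,3) → rotate → (-1.24827,4.43755) → ×s → (-2.02493,7.19853) → (-2.02,7.20)
v3: (3,-2.5) → rotate → (1.10957,-3.74418) → ×s → (1.79993,-6.07376) → (1.80,-6.07)
v4: (1,3) → rotate → (2.49606,1.94156) → ×s → (4.04908,3.14958) → (4.05,3.15)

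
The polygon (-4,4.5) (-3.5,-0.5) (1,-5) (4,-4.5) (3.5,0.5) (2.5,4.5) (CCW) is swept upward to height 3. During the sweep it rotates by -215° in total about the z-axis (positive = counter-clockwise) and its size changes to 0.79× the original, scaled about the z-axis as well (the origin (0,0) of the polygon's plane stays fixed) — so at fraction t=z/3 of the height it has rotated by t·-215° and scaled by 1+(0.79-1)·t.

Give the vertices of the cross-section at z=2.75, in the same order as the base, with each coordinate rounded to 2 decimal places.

Cross-section at z=2.75: (2.02,-4.42) (2.82,-0.44) (0.41,4.10) (-2.02,4.42) (-2.82,0.44) (-3.00,-2.88)

t = z/height = 2.75/3 = 0.916667
s = 1 + (scale-1)·z/height = 1 + (0.79-1)·2.75/3 = 0.807500
θ = twist·z/height = -215°·2.75/3 = -197.0833° = -3.439753 rad
cos θ = -0.955879, sin θ = 0.293762 (intermediates below are computed at full precision and shown rounded to 5 d.p.)
v1: (-4,4.5) → rotate → (2.50158,-5.47650) → ×s → (2.02003,-4.42228) → (2.02,-4.42)
v2: (-3.5,-0.5) → rotate → (3.49246,-0.55023) → ×s → (2.82016,-0.44431) → (2.82,-0.44)
v3: (1,-5) → rotate → (0.51293,5.07315) → ×s → (0.41419,4.09657) → (0.41,4.10)
v4: (4,-4.5) → rotate → (-2.50158,5.47650) → ×s → (-2.02003,4.42228) → (-2.02,4.42)
v5: (3.5,0.5) → rotate → (-3.49246,0.55023) → ×s → (-2.82016,0.44431) → (-2.82,0.44)
v6: (2.5,4.5) → rotate → (-3.71163,-3.56705) → ×s → (-2.99714,-2.88039) → (-3.00,-2.88)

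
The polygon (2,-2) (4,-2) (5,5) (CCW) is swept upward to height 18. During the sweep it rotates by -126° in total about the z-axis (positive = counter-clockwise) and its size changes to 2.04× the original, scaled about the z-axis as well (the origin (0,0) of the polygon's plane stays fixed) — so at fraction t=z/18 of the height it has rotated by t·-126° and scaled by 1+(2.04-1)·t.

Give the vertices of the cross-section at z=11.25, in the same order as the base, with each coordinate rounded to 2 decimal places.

Cross-section at z=11.25: (-2.59,-3.88) (-1.95,-7.12) (9.70,-6.48)

t = z/height = 11.25/18 = 0.625
s = 1 + (scale-1)·z/height = 1 + (2.04-1)·11.25/18 = 1.650000
θ = twist·z/height = -126°·11.25/18 = -78.7500° = -1.374447 rad
cos θ = 0.195090, sin θ = -0.980785 (intermediates below are computed at full precision and shown rounded to 5 d.p.)
v1: (2,-2) → rotate → (-1.57139,-2.35175) → ×s → (-2.59279,-3.88039) → (-2.59,-3.88)
v2: (4,-2) → rotate → (-1.18121,-4.31332) → ×s → (-1.94900,-7.11698) → (-1.95,-7.12)
v3: (5,5) → rotate → (5.87938,-3.92847) → ×s → (9.70097,-6.48198) → (9.70,-6.48)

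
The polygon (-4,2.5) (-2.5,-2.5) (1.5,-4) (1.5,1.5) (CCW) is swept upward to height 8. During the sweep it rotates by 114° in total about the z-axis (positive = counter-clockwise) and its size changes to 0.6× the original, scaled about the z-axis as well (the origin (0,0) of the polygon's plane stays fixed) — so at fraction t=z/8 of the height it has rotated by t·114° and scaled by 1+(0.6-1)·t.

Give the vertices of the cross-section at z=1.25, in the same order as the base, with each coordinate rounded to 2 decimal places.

t = z/height = 1.25/8 = 0.15625
s = 1 + (scale-1)·z/height = 1 + (0.6-1)·1.25/8 = 0.937500
θ = twist·z/height = 114°·1.25/8 = 17.8125° = 0.310887 rad
cos θ = 0.952063, sin θ = 0.305903 (intermediates below are computed at full precision and shown rounded to 5 d.p.)
v1: (-4,2.5) → rotate → (-4.57301,1.15654) → ×s → (-4.28720,1.08426) → (-4.29,1.08)
v2: (-2.5,-2.5) → rotate → (-1.61540,-3.14491) → ×s → (-1.51444,-2.94836) → (-1.51,-2.95)
v3: (1.5,-4) → rotate → (2.65171,-3.34940) → ×s → (2.48597,-3.14006) → (2.49,-3.14)
v4: (1.5,1.5) → rotate → (0.96924,1.88695) → ×s → (0.90866,1.76901) → (0.91,1.77)

Cross-section at z=1.25: (-4.29,1.08) (-1.51,-2.95) (2.49,-3.14) (0.91,1.77)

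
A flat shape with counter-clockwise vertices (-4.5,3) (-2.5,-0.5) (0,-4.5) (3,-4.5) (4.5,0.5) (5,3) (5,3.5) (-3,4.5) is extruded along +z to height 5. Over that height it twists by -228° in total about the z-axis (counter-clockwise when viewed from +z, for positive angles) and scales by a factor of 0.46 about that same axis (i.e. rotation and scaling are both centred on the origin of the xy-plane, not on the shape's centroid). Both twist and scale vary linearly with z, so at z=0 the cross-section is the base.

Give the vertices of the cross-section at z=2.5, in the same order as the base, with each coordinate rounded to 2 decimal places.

Cross-section at z=2.5: (3.34,2.11) (0.41,1.82) (-3.00,1.34) (-3.89,-0.66) (-1.00,-3.15) (0.52,-4.23) (0.85,-4.37) (3.89,0.66)

t = z/height = 2.5/5 = 0.5
s = 1 + (scale-1)·z/height = 1 + (0.46-1)·2.5/5 = 0.730000
θ = twist·z/height = -228°·2.5/5 = -114.0000° = -1.989675 rad
cos θ = -0.406737, sin θ = -0.913545 (intermediates below are computed at full precision and shown rounded to 5 d.p.)
v1: (-4.5,3) → rotate → (4.57095,2.89074) → ×s → (3.33679,2.11024) → (3.34,2.11)
v2: (-2.5,-0.5) → rotate → (0.56007,2.48723) → ×s → (0.40885,1.81568) → (0.41,1.82)
v3: (0,-4.5) → rotate → (-4.11095,1.83031) → ×s → (-3.00100,1.33613) → (-3.00,1.34)
v4: (3,-4.5) → rotate → (-5.33116,-0.91032) → ×s → (-3.89175,-0.66453) → (-3.89,-0.66)
v5: (4.5,0.5) → rotate → (-1.37354,-4.31432) → ×s → (-1.00269,-3.14946) → (-1.00,-3.15)
v6: (5,3) → rotate → (0.70695,-5.78794) → ×s → (0.51608,-4.22519) → (0.52,-4.23)
v7: (5,3.5) → rotate → (1.16373,-5.99131) → ×s → (0.84952,-4.37365) → (0.85,-4.37)
v8: (-3,4.5) → rotate → (5.33116,0.91032) → ×s → (3.89175,0.66453) → (3.89,0.66)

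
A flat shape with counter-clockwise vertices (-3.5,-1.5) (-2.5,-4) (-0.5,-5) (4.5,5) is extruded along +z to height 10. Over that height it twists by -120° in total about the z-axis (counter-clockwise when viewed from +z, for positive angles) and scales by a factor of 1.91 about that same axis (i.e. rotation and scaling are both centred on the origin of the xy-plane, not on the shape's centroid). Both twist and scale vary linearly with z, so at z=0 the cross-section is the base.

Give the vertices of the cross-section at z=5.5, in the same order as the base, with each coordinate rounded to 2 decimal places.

Cross-section at z=5.5: (-4.19,3.88) (-7.01,0.99) (-7.16,-2.37) (9.60,-3.12)

t = z/height = 5.5/10 = 0.55
s = 1 + (scale-1)·z/height = 1 + (1.91-1)·5.5/10 = 1.500500
θ = twist·z/height = -120°·5.5/10 = -66.0000° = -1.151917 rad
cos θ = 0.406737, sin θ = -0.913545 (intermediates below are computed at full precision and shown rounded to 5 d.p.)
v1: (-3.5,-1.5) → rotate → (-2.79390,2.58730) → ×s → (-4.19224,3.88225) → (-4.19,3.88)
v2: (-2.5,-4) → rotate → (-4.67102,0.65692) → ×s → (-7.00887,0.98570) → (-7.01,0.99)
v3: (-0.5,-5) → rotate → (-4.77110,-1.57691) → ×s → (-7.15903,-2.36615) → (-7.16,-2.37)
v4: (4.5,5) → rotate → (6.39804,-2.07727) → ×s → (9.60026,-3.11695) → (9.60,-3.12)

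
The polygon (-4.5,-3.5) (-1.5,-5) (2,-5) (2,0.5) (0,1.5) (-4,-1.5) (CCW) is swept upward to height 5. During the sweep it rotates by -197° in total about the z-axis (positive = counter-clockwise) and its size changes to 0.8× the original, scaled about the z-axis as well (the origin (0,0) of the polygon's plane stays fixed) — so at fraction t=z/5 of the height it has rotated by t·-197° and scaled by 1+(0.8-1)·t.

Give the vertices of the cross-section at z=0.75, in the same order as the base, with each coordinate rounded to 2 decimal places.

Cross-section at z=0.75: (-5.47,-0.80) (-3.66,-3.50) (-0.70,-5.18) (1.93,-0.53) (0.72,1.27) (-4.09,0.65)

t = z/height = 0.75/5 = 0.15
s = 1 + (scale-1)·z/height = 1 + (0.8-1)·0.75/5 = 0.970000
θ = twist·z/height = -197°·0.75/5 = -29.5500° = -0.515745 rad
cos θ = 0.869926, sin θ = -0.493183 (intermediates below are computed at full precision and shown rounded to 5 d.p.)
v1: (-4.5,-3.5) → rotate → (-5.64081,-0.82542) → ×s → (-5.47158,-0.80065) → (-5.47,-0.80)
v2: (-1.5,-5) → rotate → (-3.77080,-3.60985) → ×s → (-3.65768,-3.50156) → (-3.66,-3.50)
v3: (2,-5) → rotate → (-0.72606,-5.33599) → ×s → (-0.70428,-5.17591) → (-0.70,-5.18)
v4: (2,0.5) → rotate → (1.98644,-0.55140) → ×s → (1.92685,-0.53486) → (1.93,-0.53)
v5: (0,1.5) → rotate → (0.73977,1.30489) → ×s → (0.71758,1.26574) → (0.72,1.27)
v6: (-4,-1.5) → rotate → (-4.21948,0.66784) → ×s → (-4.09289,0.64781) → (-4.09,0.65)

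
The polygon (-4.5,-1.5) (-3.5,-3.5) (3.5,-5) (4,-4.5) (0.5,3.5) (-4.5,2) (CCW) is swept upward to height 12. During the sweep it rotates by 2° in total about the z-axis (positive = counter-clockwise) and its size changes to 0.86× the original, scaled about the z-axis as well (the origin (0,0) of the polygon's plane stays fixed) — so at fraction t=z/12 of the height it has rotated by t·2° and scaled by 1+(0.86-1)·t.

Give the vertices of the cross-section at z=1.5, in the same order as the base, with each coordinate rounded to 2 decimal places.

t = z/height = 1.5/12 = 0.125
s = 1 + (scale-1)·z/height = 1 + (0.86-1)·1.5/12 = 0.982500
θ = twist·z/height = 2°·1.5/12 = 0.2500° = 0.004363 rad
cos θ = 0.999990, sin θ = 0.004363 (intermediates below are computed at full precision and shown rounded to 5 d.p.)
v1: (-4.5,-1.5) → rotate → (-4.49341,-1.51962) → ×s → (-4.41478,-1.49303) → (-4.41,-1.49)
v2: (-3.5,-3.5) → rotate → (-3.48470,-3.51524) → ×s → (-3.42371,-3.45372) → (-3.42,-3.45)
v3: (3.5,-5) → rotate → (3.52178,-4.98468) → ×s → (3.46015,-4.89745) → (3.46,-4.90)
v4: (4,-4.5) → rotate → (4.01960,-4.48250) → ×s → (3.94925,-4.40406) → (3.95,-4.40)
v5: (0.5,3.5) → rotate → (0.48472,3.50215) → ×s → (0.47624,3.44086) → (0.48,3.44)
v6: (-4.5,2) → rotate → (-4.50868,1.98035) → ×s → (-4.42978,1.94569) → (-4.43,1.95)

Cross-section at z=1.5: (-4.41,-1.49) (-3.42,-3.45) (3.46,-4.90) (3.95,-4.40) (0.48,3.44) (-4.43,1.95)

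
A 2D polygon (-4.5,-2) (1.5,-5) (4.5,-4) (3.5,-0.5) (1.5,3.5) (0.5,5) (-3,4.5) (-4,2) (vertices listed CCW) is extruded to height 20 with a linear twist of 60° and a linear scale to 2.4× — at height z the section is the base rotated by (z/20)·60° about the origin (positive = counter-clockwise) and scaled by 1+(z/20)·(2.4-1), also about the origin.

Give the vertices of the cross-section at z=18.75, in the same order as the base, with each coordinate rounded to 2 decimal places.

t = z/height = 18.75/20 = 0.9375
s = 1 + (scale-1)·z/height = 1 + (2.4-1)·18.75/20 = 2.312500
θ = twist·z/height = 60°·18.75/20 = 56.2500° = 0.981748 rad
cos θ = 0.555570, sin θ = 0.831470 (intermediates below are computed at full precision and shown rounded to 5 d.p.)
v1: (-4.5,-2) → rotate → (-0.83713,-4.85275) → ×s → (-1.93586,-11.22199) → (-1.94,-11.22)
v2: (1.5,-5) → rotate → (4.99070,-1.53065) → ×s → (11.54100,-3.53962) → (11.54,-3.54)
v3: (4.5,-4) → rotate → (5.82594,1.51933) → ×s → (13.47250,3.51346) → (13.47,3.51)
v4: (3.5,-0.5) → rotate → (2.36023,2.63236) → ×s → (5.45803,6.08733) → (5.46,6.09)
v5: (1.5,3.5) → rotate → (-2.07679,3.19170) → ×s → (-4.80257,7.38081) → (-4.80,7.38)
v6: (0.5,5) → rotate → (-3.87956,3.19359) → ×s → (-8.97149,7.38517) → (-8.97,7.39)
v7: (-3,4.5) → rotate → (-5.40832,0.00566) → ×s → (-12.50675,0.01308) → (-12.51,0.01)
v8: (-4,2) → rotate → (-3.88522,-2.21474) → ×s → (-8.98457,-5.12158) → (-8.98,-5.12)

Cross-section at z=18.75: (-1.94,-11.22) (11.54,-3.54) (13.47,3.51) (5.46,6.09) (-4.80,7.38) (-8.97,7.39) (-12.51,0.01) (-8.98,-5.12)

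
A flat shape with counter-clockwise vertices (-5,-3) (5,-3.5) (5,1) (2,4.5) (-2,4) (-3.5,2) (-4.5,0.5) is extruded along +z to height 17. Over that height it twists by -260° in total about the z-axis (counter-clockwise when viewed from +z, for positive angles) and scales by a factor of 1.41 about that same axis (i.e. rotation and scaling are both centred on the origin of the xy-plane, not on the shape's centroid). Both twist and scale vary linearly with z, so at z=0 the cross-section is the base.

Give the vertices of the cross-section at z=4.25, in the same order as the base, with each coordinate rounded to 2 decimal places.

t = z/height = 4.25/17 = 0.25
s = 1 + (scale-1)·z/height = 1 + (1.41-1)·4.25/17 = 1.102500
θ = twist·z/height = -260°·4.25/17 = -65.0000° = -1.134464 rad
cos θ = 0.422618, sin θ = -0.906308 (intermediates below are computed at full precision and shown rounded to 5 d.p.)
v1: (-5,-3) → rotate → (-4.83201,3.26368) → ×s → (-5.32730,3.59821) → (-5.33,3.60)
v2: (5,-3.5) → rotate → (-1.05899,-6.01070) → ×s → (-1.16753,-6.62680) → (-1.17,-6.63)
v3: (5,1) → rotate → (3.01940,-4.10892) → ×s → (3.32889,-4.53009) → (3.33,-4.53)
v4: (2,4.5) → rotate → (4.92362,0.08917) → ×s → (5.42829,0.09831) → (5.43,0.10)
v5: (-2,4) → rotate → (2.77999,3.50309) → ×s → (3.06494,3.86216) → (3.06,3.86)
v6: (-3.5,2) → rotate → (0.33345,4.01731) → ×s → (0.36763,4.42909) → (0.37,4.43)
v7: (-4.5,0.5) → rotate → (-1.44863,4.28969) → ×s → (-1.59711,4.72939) → (-1.60,4.73)

Cross-section at z=4.25: (-5.33,3.60) (-1.17,-6.63) (3.33,-4.53) (5.43,0.10) (3.06,3.86) (0.37,4.43) (-1.60,4.73)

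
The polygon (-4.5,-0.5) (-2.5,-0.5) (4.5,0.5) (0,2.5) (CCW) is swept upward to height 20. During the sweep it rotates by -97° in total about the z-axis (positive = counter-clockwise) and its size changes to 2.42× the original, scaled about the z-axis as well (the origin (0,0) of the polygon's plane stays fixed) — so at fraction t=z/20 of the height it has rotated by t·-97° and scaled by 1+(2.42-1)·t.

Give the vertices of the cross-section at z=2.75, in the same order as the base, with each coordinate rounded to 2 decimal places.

Cross-section at z=2.75: (-5.37,0.66) (-3.05,0.11) (5.37,-0.66) (0.69,2.91)

t = z/height = 2.75/20 = 0.1375
s = 1 + (scale-1)·z/height = 1 + (2.42-1)·2.75/20 = 1.195250
θ = twist·z/height = -97°·2.75/20 = -13.3375° = -0.232783 rad
cos θ = 0.973028, sin θ = -0.230687 (intermediates below are computed at full precision and shown rounded to 5 d.p.)
v1: (-4.5,-0.5) → rotate → (-4.49397,0.55158) → ×s → (-5.37142,0.65927) → (-5.37,0.66)
v2: (-2.5,-0.5) → rotate → (-2.54791,0.09020) → ×s → (-3.04539,0.10781) → (-3.05,0.11)
v3: (4.5,0.5) → rotate → (4.49397,-0.55158) → ×s → (5.37142,-0.65927) → (5.37,-0.66)
v4: (0,2.5) → rotate → (0.57672,2.43257) → ×s → (0.68932,2.90753) → (0.69,2.91)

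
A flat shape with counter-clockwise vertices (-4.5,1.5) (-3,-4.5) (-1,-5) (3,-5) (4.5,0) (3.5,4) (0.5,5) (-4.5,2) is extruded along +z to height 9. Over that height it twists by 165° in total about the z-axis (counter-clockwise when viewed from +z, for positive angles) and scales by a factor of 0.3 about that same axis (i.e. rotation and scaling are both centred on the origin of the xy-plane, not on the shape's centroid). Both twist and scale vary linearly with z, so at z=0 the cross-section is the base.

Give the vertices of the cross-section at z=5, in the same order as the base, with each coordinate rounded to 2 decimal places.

Cross-section at z=5: (-0.84,-2.78) (2.80,-1.75) (3.07,-0.52) (3.00,1.92) (-0.08,2.75) (-2.51,2.07) (-3.06,0.22) (-1.14,-2.78)

t = z/height = 5/9 = 0.555556
s = 1 + (scale-1)·z/height = 1 + (0.3-1)·5/9 = 0.611111
θ = twist·z/height = 165°·5/9 = 91.6667° = 1.599885 rad
cos θ = -0.029085, sin θ = 0.999577 (intermediates below are computed at full precision and shown rounded to 5 d.p.)
v1: (-4.5,1.5) → rotate → (-1.36848,-4.54172) → ×s → (-0.83630,-2.77550) → (-0.84,-2.78)
v2: (-3,-4.5) → rotate → (4.58535,-2.86785) → ×s → (2.80216,-1.75257) → (2.80,-1.75)
v3: (-1,-5) → rotate → (5.02697,-0.85415) → ×s → (3.07204,-0.52198) → (3.07,-0.52)
v4: (3,-5) → rotate → (4.91063,3.14415) → ×s → (3.00094,1.92143) → (3.00,1.92)
v5: (4.5,0) → rotate → (-0.13088,4.49810) → ×s → (-0.07998,2.74884) → (-0.08,2.75)
v6: (3.5,4) → rotate → (-4.10010,3.38218) → ×s → (-2.50562,2.06689) → (-2.51,2.07)
v7: (0.5,5) → rotate → (-5.01243,0.35436) → ×s → (-3.06315,0.21656) → (-3.06,0.22)
v8: (-4.5,2) → rotate → (-1.86827,-4.55627) → ×s → (-1.14172,-2.78438) → (-1.14,-2.78)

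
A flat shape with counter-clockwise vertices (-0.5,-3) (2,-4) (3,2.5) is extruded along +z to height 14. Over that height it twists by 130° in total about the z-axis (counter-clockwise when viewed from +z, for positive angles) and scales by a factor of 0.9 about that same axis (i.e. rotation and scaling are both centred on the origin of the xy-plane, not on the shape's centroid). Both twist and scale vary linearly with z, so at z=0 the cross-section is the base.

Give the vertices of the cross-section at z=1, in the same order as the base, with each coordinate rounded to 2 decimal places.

t = z/height = 1/14 = 0.0714286
s = 1 + (scale-1)·z/height = 1 + (0.9-1)·1/14 = 0.992857
θ = twist·z/height = 130°·1/14 = 9.2857° = 0.162066 rad
cos θ = 0.986896, sin θ = 0.161358 (intermediates below are computed at full precision and shown rounded to 5 d.p.)
v1: (-0.5,-3) → rotate → (-0.00937,-3.04137) → ×s → (-0.00931,-3.01964) → (-0.01,-3.02)
v2: (2,-4) → rotate → (2.61922,-3.62487) → ×s → (2.60051,-3.59898) → (2.60,-3.60)
v3: (3,2.5) → rotate → (2.55729,2.95131) → ×s → (2.53903,2.93023) → (2.54,2.93)

Cross-section at z=1: (-0.01,-3.02) (2.60,-3.60) (2.54,2.93)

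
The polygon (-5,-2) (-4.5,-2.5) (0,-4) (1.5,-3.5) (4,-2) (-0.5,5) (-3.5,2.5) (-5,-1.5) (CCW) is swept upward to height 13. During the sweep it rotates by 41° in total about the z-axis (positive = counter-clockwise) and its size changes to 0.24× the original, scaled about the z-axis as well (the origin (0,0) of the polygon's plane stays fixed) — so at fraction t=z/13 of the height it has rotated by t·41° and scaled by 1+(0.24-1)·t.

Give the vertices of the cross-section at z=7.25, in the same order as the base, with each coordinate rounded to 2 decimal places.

t = z/height = 7.25/13 = 0.557692
s = 1 + (scale-1)·z/height = 1 + (0.24-1)·7.25/13 = 0.576154
θ = twist·z/height = 41°·7.25/13 = 22.8654° = 0.399076 rad
cos θ = 0.921420, sin θ = 0.388567 (intermediates below are computed at full precision and shown rounded to 5 d.p.)
v1: (-5,-2) → rotate → (-3.82997,-3.78568) → ×s → (-2.20665,-2.18113) → (-2.21,-2.18)
v2: (-4.5,-2.5) → rotate → (-3.17497,-4.05210) → ×s → (-1.82927,-2.33464) → (-1.83,-2.33)
v3: (0,-4) → rotate → (1.55427,-3.68568) → ×s → (0.89550,-2.12352) → (0.90,-2.12)
v4: (1.5,-3.5) → rotate → (2.74212,-2.64212) → ×s → (1.57988,-1.52227) → (1.58,-1.52)
v5: (4,-2) → rotate → (4.46282,-0.28857) → ×s → (2.57127,-0.16626) → (2.57,-0.17)
v6: (-0.5,5) → rotate → (-2.40355,4.41282) → ×s → (-1.38481,2.54246) → (-1.38,2.54)
v7: (-3.5,2.5) → rotate → (-4.19639,0.94357) → ×s → (-2.41777,0.54364) → (-2.42,0.54)
v8: (-5,-1.5) → rotate → (-4.02425,-3.32497) → ×s → (-2.31859,-1.91569) → (-2.32,-1.92)

Cross-section at z=7.25: (-2.21,-2.18) (-1.83,-2.33) (0.90,-2.12) (1.58,-1.52) (2.57,-0.17) (-1.38,2.54) (-2.42,0.54) (-2.32,-1.92)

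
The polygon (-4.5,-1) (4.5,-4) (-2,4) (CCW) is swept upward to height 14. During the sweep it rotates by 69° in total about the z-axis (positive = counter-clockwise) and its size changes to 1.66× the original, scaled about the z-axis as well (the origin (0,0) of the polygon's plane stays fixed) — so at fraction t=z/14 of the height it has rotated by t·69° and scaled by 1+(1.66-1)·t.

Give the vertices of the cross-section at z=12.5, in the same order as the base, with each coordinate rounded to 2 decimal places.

t = z/height = 12.5/14 = 0.892857
s = 1 + (scale-1)·z/height = 1 + (1.66-1)·12.5/14 = 1.589286
θ = twist·z/height = 69°·12.5/14 = 61.6071° = 1.075247 rad
cos θ = 0.475515, sin θ = 0.879708 (intermediates below are computed at full precision and shown rounded to 5 d.p.)
v1: (-4.5,-1) → rotate → (-1.26011,-4.43420) → ×s → (-2.00267,-7.04721) → (-2.00,-7.05)
v2: (4.5,-4) → rotate → (5.65865,2.05663) → ×s → (8.99321,3.26857) → (8.99,3.27)
v3: (-2,4) → rotate → (-4.46986,0.14264) → ×s → (-7.10389,0.22670) → (-7.10,0.23)

Cross-section at z=12.5: (-2.00,-7.05) (8.99,3.27) (-7.10,0.23)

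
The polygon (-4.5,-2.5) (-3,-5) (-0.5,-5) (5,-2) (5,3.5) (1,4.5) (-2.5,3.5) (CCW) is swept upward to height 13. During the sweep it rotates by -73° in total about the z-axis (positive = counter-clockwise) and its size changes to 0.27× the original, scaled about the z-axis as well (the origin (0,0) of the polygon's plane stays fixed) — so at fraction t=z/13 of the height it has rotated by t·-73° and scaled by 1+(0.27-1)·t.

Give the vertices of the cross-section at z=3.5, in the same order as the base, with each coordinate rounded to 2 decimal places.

Cross-section at z=3.5: (-4.08,-0.68) (-3.62,-2.97) (-1.73,-3.65) (3.24,-2.86) (4.73,1.30) (1.97,3.13) (-0.95,3.32)

t = z/height = 3.5/13 = 0.269231
s = 1 + (scale-1)·z/height = 1 + (0.27-1)·3.5/13 = 0.803462
θ = twist·z/height = -73°·3.5/13 = -19.6538° = -0.343024 rad
cos θ = 0.941742, sin θ = -0.336337 (intermediates below are computed at full precision and shown rounded to 5 d.p.)
v1: (-4.5,-2.5) → rotate → (-5.07868,-0.84084) → ×s → (-4.08052,-0.67558) → (-4.08,-0.68)
v2: (-3,-5) → rotate → (-4.50691,-3.69970) → ×s → (-3.62113,-2.97257) → (-3.62,-2.97)
v3: (-0.5,-5) → rotate → (-2.15255,-4.54054) → ×s → (-1.72949,-3.64815) → (-1.73,-3.65)
v4: (5,-2) → rotate → (4.03604,-3.56517) → ×s → (3.24280,-2.86447) → (3.24,-2.86)
v5: (5,3.5) → rotate → (5.88589,1.61441) → ×s → (4.72908,1.29712) → (4.73,1.30)
v6: (1,4.5) → rotate → (2.45526,3.90150) → ×s → (1.97270,3.13471) → (1.97,3.13)
v7: (-2.5,3.5) → rotate → (-1.17718,4.13694) → ×s → (-0.94582,3.32387) → (-0.95,3.32)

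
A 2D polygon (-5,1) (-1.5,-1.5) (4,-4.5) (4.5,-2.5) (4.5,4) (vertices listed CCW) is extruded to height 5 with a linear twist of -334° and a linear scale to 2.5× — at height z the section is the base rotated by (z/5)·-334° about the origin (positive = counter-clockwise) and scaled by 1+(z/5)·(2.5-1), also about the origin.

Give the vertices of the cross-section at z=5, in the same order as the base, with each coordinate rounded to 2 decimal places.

Cross-section at z=5: (-12.33,-3.23) (-1.73,-5.01) (13.92,-5.73) (12.85,-0.69) (5.73,13.92)

t = z/height = 5/5 = 1
s = 1 + (scale-1)·z/height = 1 + (2.5-1)·5/5 = 2.500000
θ = twist·z/height = -334°·5/5 = -334.0000° = -5.829400 rad
cos θ = 0.898794, sin θ = 0.438371 (intermediates below are computed at full precision and shown rounded to 5 d.p.)
v1: (-5,1) → rotate → (-4.93234,-1.29306) → ×s → (-12.33085,-3.23265) → (-12.33,-3.23)
v2: (-1.5,-1.5) → rotate → (-0.69063,-2.00575) → ×s → (-1.72659,-5.01437) → (-1.73,-5.01)
v3: (4,-4.5) → rotate → (5.56785,-2.29109) → ×s → (13.91962,-5.72772) → (13.92,-5.73)
v4: (4.5,-2.5) → rotate → (5.14050,-0.27431) → ×s → (12.85125,-0.68579) → (12.85,-0.69)
v5: (4.5,4) → rotate → (2.29109,5.56785) → ×s → (5.72772,13.91962) → (5.73,13.92)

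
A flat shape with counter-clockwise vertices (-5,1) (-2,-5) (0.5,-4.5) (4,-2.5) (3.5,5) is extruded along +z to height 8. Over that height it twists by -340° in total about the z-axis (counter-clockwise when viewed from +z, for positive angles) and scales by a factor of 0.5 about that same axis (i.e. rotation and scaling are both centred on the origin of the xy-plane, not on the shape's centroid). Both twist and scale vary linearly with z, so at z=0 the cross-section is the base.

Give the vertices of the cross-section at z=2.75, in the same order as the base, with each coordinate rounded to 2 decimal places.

t = z/height = 2.75/8 = 0.34375
s = 1 + (scale-1)·z/height = 1 + (0.5-1)·2.75/8 = 0.828125
θ = twist·z/height = -340°·2.75/8 = -116.8750° = -2.039854 rad
cos θ = -0.452046, sin θ = -0.891995 (intermediates below are computed at full precision and shown rounded to 5 d.p.)
v1: (-5,1) → rotate → (3.15222,4.00793) → ×s → (2.61043,3.31907) → (2.61,3.32)
v2: (-2,-5) → rotate → (-3.55588,4.04422) → ×s → (-2.94472,3.34912) → (-2.94,3.35)
v3: (0.5,-4.5) → rotate → (-4.24000,1.58821) → ×s → (-3.51125,1.31523) → (-3.51,1.32)
v4: (4,-2.5) → rotate → (-4.03817,-2.43787) → ×s → (-3.34411,-2.01886) → (-3.34,-2.02)
v5: (3.5,5) → rotate → (2.87781,-5.38221) → ×s → (2.38319,-4.45714) → (2.38,-4.46)

Cross-section at z=2.75: (2.61,3.32) (-2.94,3.35) (-3.51,1.32) (-3.34,-2.02) (2.38,-4.46)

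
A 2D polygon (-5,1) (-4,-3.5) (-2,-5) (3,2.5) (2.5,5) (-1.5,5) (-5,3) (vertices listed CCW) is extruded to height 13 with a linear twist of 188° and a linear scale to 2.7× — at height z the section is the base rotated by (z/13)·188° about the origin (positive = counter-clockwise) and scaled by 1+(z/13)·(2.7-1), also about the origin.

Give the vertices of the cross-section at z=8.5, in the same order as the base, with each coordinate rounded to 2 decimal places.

Cross-section at z=8.5: (3.97,-10.01) (10.79,-3.07) (11.16,2.19) (-7.87,2.45) (-11.73,-1.31) (-7.14,-8.40) (0.42,-12.31)

t = z/height = 8.5/13 = 0.653846
s = 1 + (scale-1)·z/height = 1 + (2.7-1)·8.5/13 = 2.111538
θ = twist·z/height = 188°·8.5/13 = 122.9231° = 2.145412 rad
cos θ = -0.543513, sin θ = 0.839401 (intermediates below are computed at full precision and shown rounded to 5 d.p.)
v1: (-5,1) → rotate → (1.87816,-4.74052) → ×s → (3.96581,-10.00979) → (3.97,-10.01)
v2: (-4,-3.5) → rotate → (5.11195,-1.45531) → ×s → (10.79409,-3.07294) → (10.79,-3.07)
v3: (-2,-5) → rotate → (5.28403,1.03876) → ×s → (11.15743,2.19338) → (11.16,2.19)
v4: (3,2.5) → rotate → (-3.72904,1.15942) → ×s → (-7.87401,2.44816) → (-7.87,2.45)
v5: (2.5,5) → rotate → (-5.55579,-0.61906) → ×s → (-11.73126,-1.30717) → (-11.73,-1.31)
v6: (-1.5,5) → rotate → (-3.38174,-3.97666) → ×s → (-7.14067,-8.39688) → (-7.14,-8.40)
v7: (-5,3) → rotate → (0.19936,-5.82754) → ×s → (0.42096,-12.30508) → (0.42,-12.31)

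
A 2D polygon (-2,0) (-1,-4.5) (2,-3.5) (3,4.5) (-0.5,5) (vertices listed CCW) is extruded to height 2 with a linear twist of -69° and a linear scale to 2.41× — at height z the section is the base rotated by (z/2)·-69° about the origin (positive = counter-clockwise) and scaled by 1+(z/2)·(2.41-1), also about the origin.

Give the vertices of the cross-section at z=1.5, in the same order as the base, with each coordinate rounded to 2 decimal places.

t = z/height = 1.5/2 = 0.75
s = 1 + (scale-1)·z/height = 1 + (2.41-1)·1.5/2 = 2.057500
θ = twist·z/height = -69°·1.5/2 = -51.7500° = -0.903208 rad
cos θ = 0.619094, sin θ = -0.785317 (intermediates below are computed at full precision and shown rounded to 5 d.p.)
v1: (-2,0) → rotate → (-1.23819,1.57063) → ×s → (-2.54757,3.23158) → (-2.55,3.23)
v2: (-1,-4.5) → rotate → (-4.15302,-2.00061) → ×s → (-8.54484,-4.11625) → (-8.54,-4.12)
v3: (2,-3.5) → rotate → (-1.51042,-3.73746) → ×s → (-3.10769,-7.68983) → (-3.11,-7.69)
v4: (3,4.5) → rotate → (5.39121,0.42997) → ×s → (11.09241,0.88467) → (11.09,0.88)
v5: (-0.5,5) → rotate → (3.61704,3.48813) → ×s → (7.44206,7.17682) → (7.44,7.18)

Cross-section at z=1.5: (-2.55,3.23) (-8.54,-4.12) (-3.11,-7.69) (11.09,0.88) (7.44,7.18)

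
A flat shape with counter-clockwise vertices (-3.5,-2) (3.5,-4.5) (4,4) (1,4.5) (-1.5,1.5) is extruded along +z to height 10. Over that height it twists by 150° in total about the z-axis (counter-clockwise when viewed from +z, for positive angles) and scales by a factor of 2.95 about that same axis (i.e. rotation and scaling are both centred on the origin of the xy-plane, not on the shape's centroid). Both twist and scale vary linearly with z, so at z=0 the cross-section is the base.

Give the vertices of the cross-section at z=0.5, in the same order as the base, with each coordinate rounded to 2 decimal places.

t = z/height = 0.5/10 = 0.05
s = 1 + (scale-1)·z/height = 1 + (2.95-1)·0.5/10 = 1.097500
θ = twist·z/height = 150°·0.5/10 = 7.5000° = 0.130900 rad
cos θ = 0.991445, sin θ = 0.130526 (intermediates below are computed at full precision and shown rounded to 5 d.p.)
v1: (-3.5,-2) → rotate → (-3.20900,-2.43973) → ×s → (-3.52188,-2.67761) → (-3.52,-2.68)
v2: (3.5,-4.5) → rotate → (4.05742,-4.00466) → ×s → (4.45302,-4.39511) → (4.45,-4.40)
v3: (4,4) → rotate → (3.44367,4.48788) → ×s → (3.77943,4.92545) → (3.78,4.93)
v4: (1,4.5) → rotate → (0.40408,4.59203) → ×s → (0.44347,5.03975) → (0.44,5.04)
v5: (-1.5,1.5) → rotate → (-1.68296,1.29138) → ×s → (-1.84704,1.41729) → (-1.85,1.42)

Cross-section at z=0.5: (-3.52,-2.68) (4.45,-4.40) (3.78,4.93) (0.44,5.04) (-1.85,1.42)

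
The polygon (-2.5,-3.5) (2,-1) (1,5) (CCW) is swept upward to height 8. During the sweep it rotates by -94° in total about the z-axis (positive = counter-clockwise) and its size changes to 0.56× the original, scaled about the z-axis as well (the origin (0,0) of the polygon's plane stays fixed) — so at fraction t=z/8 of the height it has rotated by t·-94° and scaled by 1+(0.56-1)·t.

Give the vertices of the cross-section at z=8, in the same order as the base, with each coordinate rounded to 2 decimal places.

t = z/height = 8/8 = 1
s = 1 + (scale-1)·z/height = 1 + (0.56-1)·8/8 = 0.560000
θ = twist·z/height = -94°·8/8 = -94.0000° = -1.640609 rad
cos θ = -0.069756, sin θ = -0.997564 (intermediates below are computed at full precision and shown rounded to 5 d.p.)
v1: (-2.5,-3.5) → rotate → (-3.31708,2.73806) → ×s → (-1.85757,1.53331) → (-1.86,1.53)
v2: (2,-1) → rotate → (-1.13708,-1.92537) → ×s → (-0.63676,-1.07821) → (-0.64,-1.08)
v3: (1,5) → rotate → (4.91806,-1.34635) → ×s → (2.75412,-0.75395) → (2.75,-0.75)

Cross-section at z=8: (-1.86,1.53) (-0.64,-1.08) (2.75,-0.75)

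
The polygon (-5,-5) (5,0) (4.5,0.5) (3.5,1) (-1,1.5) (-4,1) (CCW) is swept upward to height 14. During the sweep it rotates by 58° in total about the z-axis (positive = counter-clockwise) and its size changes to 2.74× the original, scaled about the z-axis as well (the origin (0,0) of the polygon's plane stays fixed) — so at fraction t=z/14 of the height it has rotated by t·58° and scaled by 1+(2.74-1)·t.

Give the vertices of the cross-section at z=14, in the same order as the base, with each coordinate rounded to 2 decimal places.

t = z/height = 14/14 = 1
s = 1 + (scale-1)·z/height = 1 + (2.74-1)·14/14 = 2.740000
θ = twist·z/height = 58°·14/14 = 58.0000° = 1.012291 rad
cos θ = 0.529919, sin θ = 0.848048 (intermediates below are computed at full precision and shown rounded to 5 d.p.)
v1: (-5,-5) → rotate → (1.59064,-6.88984) → ×s → (4.35836,-18.87815) → (4.36,-18.88)
v2: (5,0) → rotate → (2.64960,4.24024) → ×s → (7.25989,11.61826) → (7.26,11.62)
v3: (4.5,0.5) → rotate → (1.96061,4.08118) → ×s → (5.37208,11.18242) → (5.37,11.18)
v4: (3.5,1) → rotate → (1.00667,3.49809) → ×s → (2.75827,9.58476) → (2.76,9.58)
v5: (-1,1.5) → rotate → (-1.80199,-0.05317) → ×s → (-4.93746,-0.14568) → (-4.94,-0.15)
v6: (-4,1) → rotate → (-2.96773,-2.86227) → ×s → (-8.13157,-7.84263) → (-8.13,-7.84)

Cross-section at z=14: (4.36,-18.88) (7.26,11.62) (5.37,11.18) (2.76,9.58) (-4.94,-0.15) (-8.13,-7.84)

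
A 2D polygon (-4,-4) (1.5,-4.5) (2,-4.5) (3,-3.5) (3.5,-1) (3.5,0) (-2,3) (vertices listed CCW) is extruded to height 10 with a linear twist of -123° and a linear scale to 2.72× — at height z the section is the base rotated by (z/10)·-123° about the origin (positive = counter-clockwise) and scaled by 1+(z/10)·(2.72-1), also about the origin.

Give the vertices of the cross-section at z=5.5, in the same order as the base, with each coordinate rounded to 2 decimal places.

Cross-section at z=5.5: (-10.16,4.24) (-6.99,-6.03) (-6.62,-6.93) (-4.08,-7.99) (0.79,-7.04) (2.59,-6.30) (3.92,5.82)

t = z/height = 5.5/10 = 0.55
s = 1 + (scale-1)·z/height = 1 + (2.72-1)·5.5/10 = 1.946000
θ = twist·z/height = -123°·5.5/10 = -67.6500° = -1.180715 rad
cos θ = 0.380263, sin θ = -0.924878 (intermediates below are computed at full precision and shown rounded to 5 d.p.)
v1: (-4,-4) → rotate → (-5.22057,2.17846) → ×s → (-10.15922,4.23928) → (-10.16,4.24)
v2: (1.5,-4.5) → rotate → (-3.59156,-3.09850) → ×s → (-6.98917,-6.02969) → (-6.99,-6.03)
v3: (2,-4.5) → rotate → (-3.40143,-3.56094) → ×s → (-6.61917,-6.92959) → (-6.62,-6.93)
v4: (3,-3.5) → rotate → (-2.09628,-4.10556) → ×s → (-4.07937,-7.98941) → (-4.08,-7.99)
v5: (3.5,-1) → rotate → (0.40604,-3.61734) → ×s → (0.79016,-7.03934) → (0.79,-7.04)
v6: (3.5,0) → rotate → (1.33092,-3.23707) → ×s → (2.58997,-6.29935) → (2.59,-6.30)
v7: (-2,3) → rotate → (2.01411,2.99055) → ×s → (3.91945,5.81960) → (3.92,5.82)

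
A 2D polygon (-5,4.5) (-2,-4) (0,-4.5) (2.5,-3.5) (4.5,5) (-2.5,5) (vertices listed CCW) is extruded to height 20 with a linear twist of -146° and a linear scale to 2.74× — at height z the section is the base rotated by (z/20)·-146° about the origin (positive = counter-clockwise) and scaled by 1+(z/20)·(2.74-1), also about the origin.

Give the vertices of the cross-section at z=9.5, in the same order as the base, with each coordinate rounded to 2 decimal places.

Cross-section at z=9.5: (4.47,11.44) (-8.12,0.84) (-7.69,-2.90) (-4.37,-6.53) (11.44,-4.47) (6.94,7.49)

t = z/height = 9.5/20 = 0.475
s = 1 + (scale-1)·z/height = 1 + (2.74-1)·9.5/20 = 1.826500
θ = twist·z/height = -146°·9.5/20 = -69.3500° = -1.210386 rad
cos θ = 0.352658, sin θ = -0.935752 (intermediates below are computed at full precision and shown rounded to 5 d.p.)
v1: (-5,4.5) → rotate → (2.44759,6.26572) → ×s → (4.47053,11.44434) → (4.47,11.44)
v2: (-2,-4) → rotate → (-4.44833,0.46087) → ×s → (-8.12487,0.84178) → (-8.12,0.84)
v3: (0,-4.5) → rotate → (-4.21088,-1.58696) → ×s → (-7.69118,-2.89859) → (-7.69,-2.90)
v4: (2.5,-3.5) → rotate → (-2.39349,-3.57368) → ×s → (-4.37170,-6.52734) → (-4.37,-6.53)
v5: (4.5,5) → rotate → (6.26572,-2.44759) → ×s → (11.44434,-4.47053) → (11.44,-4.47)
v6: (-2.5,5) → rotate → (3.79711,4.10267) → ×s → (6.93543,7.49353) → (6.94,7.49)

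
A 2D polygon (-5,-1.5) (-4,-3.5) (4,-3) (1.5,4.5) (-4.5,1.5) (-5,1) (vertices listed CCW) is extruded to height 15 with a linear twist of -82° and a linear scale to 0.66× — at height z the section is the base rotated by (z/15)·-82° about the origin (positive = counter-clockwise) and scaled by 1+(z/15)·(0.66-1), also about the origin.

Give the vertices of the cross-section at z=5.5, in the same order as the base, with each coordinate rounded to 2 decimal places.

t = z/height = 5.5/15 = 0.366667
s = 1 + (scale-1)·z/height = 1 + (0.66-1)·5.5/15 = 0.875333
θ = twist·z/height = -82°·5.5/15 = -30.0667° = -0.524762 rad
cos θ = 0.865443, sin θ = -0.501007 (intermediates below are computed at full precision and shown rounded to 5 d.p.)
v1: (-5,-1.5) → rotate → (-5.07873,1.20687) → ×s → (-4.44558,1.05642) → (-4.45,1.06)
v2: (-4,-3.5) → rotate → (-5.21530,-1.02502) → ×s → (-4.56512,-0.89724) → (-4.57,-0.90)
v3: (4,-3) → rotate → (1.95875,-4.60036) → ×s → (1.71456,-4.02685) → (1.71,-4.03)
v4: (1.5,4.5) → rotate → (3.55270,3.14298) → ×s → (3.10979,2.75116) → (3.11,2.75)
v5: (-4.5,1.5) → rotate → (-3.14298,3.55270) → ×s → (-2.75116,3.10979) → (-2.75,3.11)
v6: (-5,1) → rotate → (-3.82621,3.37048) → ×s → (-3.34921,2.95029) → (-3.35,2.95)

Cross-section at z=5.5: (-4.45,1.06) (-4.57,-0.90) (1.71,-4.03) (3.11,2.75) (-2.75,3.11) (-3.35,2.95)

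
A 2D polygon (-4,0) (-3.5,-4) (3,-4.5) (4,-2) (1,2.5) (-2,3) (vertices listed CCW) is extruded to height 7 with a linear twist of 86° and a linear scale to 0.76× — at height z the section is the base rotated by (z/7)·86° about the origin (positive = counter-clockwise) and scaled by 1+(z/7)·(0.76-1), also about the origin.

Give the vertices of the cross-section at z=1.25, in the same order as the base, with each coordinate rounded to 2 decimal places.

Cross-section at z=1.25: (-3.69,-1.01) (-2.22,-4.58) (3.91,-3.39) (4.20,-0.83) (0.29,2.56) (-2.61,2.26)

t = z/height = 1.25/7 = 0.178571
s = 1 + (scale-1)·z/height = 1 + (0.76-1)·1.25/7 = 0.957143
θ = twist·z/height = 86°·1.25/7 = 15.3571° = 0.268033 rad
cos θ = 0.964294, sin θ = 0.264835 (intermediates below are computed at full precision and shown rounded to 5 d.p.)
v1: (-4,0) → rotate → (-3.85718,-1.05934) → ×s → (-3.69187,-1.01394) → (-3.69,-1.01)
v2: (-3.5,-4) → rotate → (-2.31569,-4.78410) → ×s → (-2.21644,-4.57906) → (-2.22,-4.58)
v3: (3,-4.5) → rotate → (4.08464,-3.54482) → ×s → (3.90958,-3.39290) → (3.91,-3.39)
v4: (4,-2) → rotate → (4.38684,-0.86925) → ×s → (4.19884,-0.83199) → (4.20,-0.83)
v5: (1,2.5) → rotate → (0.30221,2.67557) → ×s → (0.28925,2.56090) → (0.29,2.56)
v6: (-2,3) → rotate → (-2.72309,2.36321) → ×s → (-2.60639,2.26193) → (-2.61,2.26)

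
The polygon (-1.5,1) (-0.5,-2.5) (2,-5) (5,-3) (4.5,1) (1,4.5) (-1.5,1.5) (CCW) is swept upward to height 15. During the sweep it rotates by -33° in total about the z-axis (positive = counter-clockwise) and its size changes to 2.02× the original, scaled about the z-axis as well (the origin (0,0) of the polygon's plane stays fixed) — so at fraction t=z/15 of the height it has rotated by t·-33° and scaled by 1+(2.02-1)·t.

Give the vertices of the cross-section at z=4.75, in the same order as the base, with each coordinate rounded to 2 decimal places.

Cross-section at z=4.75: (-1.71,1.66) (-1.25,-3.13) (1.40,-6.99) (5.79,-5.10) (6.09,0.22) (2.38,5.61) (-1.59,2.31)

t = z/height = 4.75/15 = 0.316667
s = 1 + (scale-1)·z/height = 1 + (2.02-1)·4.75/15 = 1.323000
θ = twist·z/height = -33°·4.75/15 = -10.4500° = -0.182387 rad
cos θ = 0.983414, sin θ = -0.181377 (intermediates below are computed at full precision and shown rounded to 5 d.p.)
v1: (-1.5,1) → rotate → (-1.29374,1.25548) → ×s → (-1.71162,1.66100) → (-1.71,1.66)
v2: (-0.5,-2.5) → rotate → (-0.94515,-2.36785) → ×s → (-1.25043,-3.13266) → (-1.25,-3.13)
v3: (2,-5) → rotate → (1.05994,-5.27982) → ×s → (1.40230,-6.98521) → (1.40,-6.99)
v4: (5,-3) → rotate → (4.37294,-3.85713) → ×s → (5.78539,-5.10298) → (5.79,-5.10)
v5: (4.5,1) → rotate → (4.60674,0.16722) → ×s → (6.09471,0.22123) → (6.09,0.22)
v6: (1,4.5) → rotate → (1.79961,4.24398) → ×s → (2.38089,5.61479) → (2.38,5.61)
v7: (-1.5,1.5) → rotate → (-1.20305,1.74719) → ×s → (-1.59164,2.31153) → (-1.59,2.31)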